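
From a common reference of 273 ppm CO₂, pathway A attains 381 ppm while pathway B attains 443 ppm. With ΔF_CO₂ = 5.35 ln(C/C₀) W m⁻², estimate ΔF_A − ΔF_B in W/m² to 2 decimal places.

ΔF_A = 5.35 ln(381/273) = 5.35 × 0.33333 = 1.7833 W/m².
ΔF_B = 5.35 ln(443/273) = 5.35 × 0.48410 = 2.5899 W/m².
Difference: 1.7833 − 2.5899 = -0.8066 W/m².
(Equivalently, ΔF_A − ΔF_B = 5.35 ln(381/443) = 5.35 × -0.15077 = -0.8066 W/m².)

ΔF_A − ΔF_B = -0.81 W/m²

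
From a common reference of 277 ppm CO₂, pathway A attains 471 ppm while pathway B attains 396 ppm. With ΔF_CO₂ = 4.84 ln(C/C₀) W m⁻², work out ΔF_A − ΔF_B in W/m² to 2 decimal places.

ΔF_A = 4.84 ln(471/277) = 4.84 × 0.53084 = 2.5693 W/m².
ΔF_B = 4.84 ln(396/277) = 4.84 × 0.35740 = 1.7298 W/m².
Difference: 2.5693 − 1.7298 = 0.8395 W/m².

ΔF_A − ΔF_B = 0.84 W/m²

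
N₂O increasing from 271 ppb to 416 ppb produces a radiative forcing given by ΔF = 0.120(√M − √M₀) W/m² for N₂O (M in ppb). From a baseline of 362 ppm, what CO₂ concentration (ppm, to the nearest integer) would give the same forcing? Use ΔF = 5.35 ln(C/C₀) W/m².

C ≈ 395 ppm

N₂O forcing: 0.120 × (√416 − √271) = 0.120 × (20.3961 − 16.4621) = 0.120 × 3.9340 = 0.47208 W/m².
Set 5.35 ln(C/362) = 0.47208: ln(C/362) = 0.47208/5.35 = 0.08824, so C = 362 × e^0.08824 = 362 × 1.09225 = 395.39 ppm.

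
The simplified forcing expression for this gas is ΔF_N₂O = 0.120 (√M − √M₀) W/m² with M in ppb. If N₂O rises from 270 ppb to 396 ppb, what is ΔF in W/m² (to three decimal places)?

N₂O: 0.120 × (√396 − √270) = 0.120 × (19.8997 − 16.4317) = 0.120 × 3.4680 = 0.4162 W/m².

ΔF = 0.416 W/m²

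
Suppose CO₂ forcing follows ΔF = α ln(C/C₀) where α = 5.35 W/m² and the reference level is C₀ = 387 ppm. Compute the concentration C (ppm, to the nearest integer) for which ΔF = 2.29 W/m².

Set 5.35 ln(C/387) = 2.29, so ln(C/387) = 2.29/5.35 = 0.42804.
Then C/387 = e^0.42804 = 1.53425, giving C = 387 × 1.53425 = 593.75 ppm.

C ≈ 594 ppm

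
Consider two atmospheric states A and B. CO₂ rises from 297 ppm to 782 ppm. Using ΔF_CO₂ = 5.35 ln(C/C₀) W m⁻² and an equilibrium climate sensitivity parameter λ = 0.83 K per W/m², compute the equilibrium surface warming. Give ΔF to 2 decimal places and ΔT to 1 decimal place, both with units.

CO₂: 5.35 × ln(782/297) = 5.35 × ln(2.63300) = 5.35 × 0.96812 = 5.1794 W/m².
ΔT = λ ΔF = 0.83 × 5.18 = 4.2994 K.

ΔF = 5.18 W/m²; ΔT = 4.3 K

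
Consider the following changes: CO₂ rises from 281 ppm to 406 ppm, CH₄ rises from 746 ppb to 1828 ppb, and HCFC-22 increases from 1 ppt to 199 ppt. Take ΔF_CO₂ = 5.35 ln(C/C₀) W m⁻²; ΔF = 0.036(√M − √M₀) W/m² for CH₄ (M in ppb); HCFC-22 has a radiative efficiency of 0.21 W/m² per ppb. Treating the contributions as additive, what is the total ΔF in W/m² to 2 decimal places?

ΔF = 2.57 W/m²

CO₂: 5.35 × ln(406/281) = 5.35 × ln(1.44484) = 5.35 × 0.36800 = 1.9688 W/m².
CH₄: 0.036 × (√1828 − √746) = 0.036 × (42.7551 − 27.3130) = 0.036 × 15.4421 = 0.5559 W/m².
HCFC-22: Δ = 199 − 1 = 198 ppt = 0.198 ppb; ΔF = 0.21 × 0.198 = 0.0416 W/m².
Total ΔF = 1.9688 + 0.5559 + 0.0416 = 2.5663 W/m².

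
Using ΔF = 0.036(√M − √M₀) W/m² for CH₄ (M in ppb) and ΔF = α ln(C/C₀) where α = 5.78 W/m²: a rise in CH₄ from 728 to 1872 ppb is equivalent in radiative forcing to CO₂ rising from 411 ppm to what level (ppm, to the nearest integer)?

CH₄ forcing: 0.036 × (√1872 − √728) = 0.036 × (43.2666 − 26.9815) = 0.036 × 16.2851 = 0.58626 W/m².
Set 5.78 ln(C/411) = 0.58626: ln(C/411) = 0.58626/5.78 = 0.10143, so C = 411 × e^0.10143 = 411 × 1.10675 = 454.87 ppm.

C ≈ 455 ppm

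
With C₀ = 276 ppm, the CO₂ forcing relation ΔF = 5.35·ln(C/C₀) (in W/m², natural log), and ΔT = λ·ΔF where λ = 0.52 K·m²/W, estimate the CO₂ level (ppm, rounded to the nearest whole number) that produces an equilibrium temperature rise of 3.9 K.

C ≈ 1121 ppm

Required forcing: ΔF = ΔT/λ = 3.9/0.52 = 7.5000 W/m².
Then ln(C/276) = ΔF/5.35 = 7.5000/5.35 = 1.40187.
So C = 276 × e^1.40187 = 276 × 4.06279 = 1121.33 ppm.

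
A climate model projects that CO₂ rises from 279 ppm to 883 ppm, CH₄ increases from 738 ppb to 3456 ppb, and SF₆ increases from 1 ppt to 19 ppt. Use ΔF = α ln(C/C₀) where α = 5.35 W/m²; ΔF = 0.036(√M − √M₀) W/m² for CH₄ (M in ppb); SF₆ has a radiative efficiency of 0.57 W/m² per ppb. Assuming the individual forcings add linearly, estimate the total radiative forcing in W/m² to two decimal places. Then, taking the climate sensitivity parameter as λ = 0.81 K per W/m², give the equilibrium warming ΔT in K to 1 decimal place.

ΔF = 7.31 W/m²; ΔT = 5.9 K

CO₂: 5.35 × ln(883/279) = 5.35 × ln(3.16487) = 5.35 × 1.15211 = 6.1638 W/m².
CH₄: 0.036 × (√3456 − √738) = 0.036 × (58.7878 − 27.1662) = 0.036 × 31.6216 = 1.1384 W/m².
SF₆: Δ = 19 − 1 = 18 ppt = 0.018 ppb; ΔF = 0.57 × 0.018 = 0.0103 W/m².
Total ΔF = 6.1638 + 1.1384 + 0.0103 = 7.3125 W/m².
ΔT = λ ΔF = 0.81 × 7.31 = 5.9211 K.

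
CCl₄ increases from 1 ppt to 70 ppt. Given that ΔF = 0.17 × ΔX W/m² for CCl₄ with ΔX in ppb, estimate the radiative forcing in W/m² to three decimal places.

ΔF = 0.012 W/m²

CCl₄: Δ = 70 − 1 = 69 ppt = 0.069 ppb; ΔF = 0.17 × 0.069 = 0.0117 W/m².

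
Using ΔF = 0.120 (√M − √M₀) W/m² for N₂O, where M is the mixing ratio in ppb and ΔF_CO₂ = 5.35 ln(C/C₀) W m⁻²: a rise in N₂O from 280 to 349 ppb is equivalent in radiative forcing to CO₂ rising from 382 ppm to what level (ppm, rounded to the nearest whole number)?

C ≈ 399 ppm

N₂O forcing: 0.120 × (√349 − √280) = 0.120 × (18.6815 − 16.7332) = 0.120 × 1.9483 = 0.23380 W/m².
Set 5.35 ln(C/382) = 0.23380: ln(C/382) = 0.23380/5.35 = 0.04370, so C = 382 × e^0.04370 = 382 × 1.04467 = 399.06 ppm.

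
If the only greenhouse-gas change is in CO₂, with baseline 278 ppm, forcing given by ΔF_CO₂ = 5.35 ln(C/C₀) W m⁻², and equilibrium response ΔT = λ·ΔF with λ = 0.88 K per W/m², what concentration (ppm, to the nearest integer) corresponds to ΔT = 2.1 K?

C ≈ 434 ppm

Required forcing: ΔF = ΔT/λ = 2.1/0.88 = 2.3864 W/m².
Then ln(C/278) = ΔF/5.35 = 2.3864/5.35 = 0.44606.
So C = 278 × e^0.44606 = 278 × 1.56215 = 434.28 ppm.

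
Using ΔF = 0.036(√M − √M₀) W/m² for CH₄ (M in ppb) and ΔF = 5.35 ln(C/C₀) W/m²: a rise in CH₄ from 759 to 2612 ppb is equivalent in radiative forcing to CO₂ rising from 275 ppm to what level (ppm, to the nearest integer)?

CH₄ forcing: 0.036 × (√2612 − √759) = 0.036 × (51.1077 − 27.5500) = 0.036 × 23.5577 = 0.84808 W/m².
Set 5.35 ln(C/275) = 0.84808: ln(C/275) = 0.84808/5.35 = 0.15852, so C = 275 × e^0.15852 = 275 × 1.17178 = 322.24 ppm.

C ≈ 322 ppm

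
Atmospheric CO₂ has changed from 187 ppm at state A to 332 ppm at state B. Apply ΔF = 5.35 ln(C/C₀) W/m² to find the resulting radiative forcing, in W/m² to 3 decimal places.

CO₂ absorption bands are partially saturated, so forcing scales with the logarithm of the concentration ratio.
CO₂: 5.35 × ln(332/187) = 5.35 × ln(1.77540) = 5.35 × 0.57403 = 3.0711 W/m².

ΔF = 3.071 W/m²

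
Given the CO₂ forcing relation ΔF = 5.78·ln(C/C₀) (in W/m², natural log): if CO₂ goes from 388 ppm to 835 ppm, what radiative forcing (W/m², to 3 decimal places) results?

CO₂: 5.78 × ln(835/388) = 5.78 × ln(2.15206) = 5.78 × 0.76643 = 4.4300 W/m².

ΔF = 4.430 W/m²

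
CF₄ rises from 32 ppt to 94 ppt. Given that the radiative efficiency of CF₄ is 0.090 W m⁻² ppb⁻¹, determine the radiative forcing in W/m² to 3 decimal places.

CF₄: Δ = 94 − 32 = 62 ppt = 0.062 ppb; ΔF = 0.090 × 0.062 = 0.0056 W/m².

ΔF = 0.006 W/m²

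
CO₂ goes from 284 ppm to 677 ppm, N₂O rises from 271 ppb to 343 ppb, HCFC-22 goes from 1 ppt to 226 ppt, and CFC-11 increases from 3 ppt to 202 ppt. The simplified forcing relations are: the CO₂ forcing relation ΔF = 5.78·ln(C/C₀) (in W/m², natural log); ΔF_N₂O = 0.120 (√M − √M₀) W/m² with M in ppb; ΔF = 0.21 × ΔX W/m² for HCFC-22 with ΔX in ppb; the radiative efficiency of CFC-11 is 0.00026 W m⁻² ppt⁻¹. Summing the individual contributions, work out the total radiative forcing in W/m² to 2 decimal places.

ΔF = 5.37 W/m²

CO₂: 5.78 × ln(677/284) = 5.78 × ln(2.38380) = 5.78 × 0.86870 = 5.0211 W/m².
N₂O: 0.120 × (√343 − √271) = 0.120 × (18.5203 − 16.4621) = 0.120 × 2.0582 = 0.2470 W/m².
HCFC-22: Δ = 226 − 1 = 225 ppt = 0.225 ppb; ΔF = 0.21 × 0.225 = 0.0473 W/m².
CFC-11: ΔF = 0.00026 × (202 − 3) = 0.00026 × 199 = 0.0517 W/m².
Total ΔF = 5.0211 + 0.2470 + 0.0473 + 0.0517 = 5.3671 W/m².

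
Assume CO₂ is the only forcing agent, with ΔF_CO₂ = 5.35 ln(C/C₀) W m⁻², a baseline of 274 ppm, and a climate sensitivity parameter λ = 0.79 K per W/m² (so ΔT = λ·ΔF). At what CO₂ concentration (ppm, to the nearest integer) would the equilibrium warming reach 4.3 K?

Required forcing: ΔF = ΔT/λ = 4.3/0.79 = 5.4430 W/m².
Then ln(C/274) = ΔF/5.35 = 5.4430/5.35 = 1.01738.
So C = 274 × e^1.01738 = 274 × 2.76594 = 757.87 ppm.

C ≈ 758 ppm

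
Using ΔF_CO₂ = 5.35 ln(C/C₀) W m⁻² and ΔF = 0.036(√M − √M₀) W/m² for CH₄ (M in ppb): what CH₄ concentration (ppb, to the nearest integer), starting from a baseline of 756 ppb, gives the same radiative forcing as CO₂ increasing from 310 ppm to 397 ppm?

CO₂ forcing: 5.35 × ln(397/310) = 5.35 × 0.247364 = 1.32340 W/m².
Set 0.036(√M − √756) = 1.32340: √M = 1.32340/0.036 + √756 = 36.7611 + 27.4955 = 64.2566.
M = (64.2566)² = 4128.91 ppb.

M ≈ 4129 ppb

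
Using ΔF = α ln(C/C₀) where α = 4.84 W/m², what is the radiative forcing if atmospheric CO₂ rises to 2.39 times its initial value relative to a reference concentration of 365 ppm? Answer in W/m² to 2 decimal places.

ΔF = 4.84 × ln(2.39) = 4.84 × 0.87129 = 4.2170 W/m².

ΔF = 4.22 W/m²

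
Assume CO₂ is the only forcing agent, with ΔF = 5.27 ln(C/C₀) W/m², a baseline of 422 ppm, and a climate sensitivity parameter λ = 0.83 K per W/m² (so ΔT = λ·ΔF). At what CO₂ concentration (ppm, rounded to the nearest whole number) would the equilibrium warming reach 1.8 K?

Required forcing: ΔF = ΔT/λ = 1.8/0.83 = 2.1687 W/m².
Then ln(C/422) = ΔF/5.27 = 2.1687/5.27 = 0.41152.
So C = 422 × e^0.41152 = 422 × 1.50911 = 636.84 ppm.

C ≈ 637 ppm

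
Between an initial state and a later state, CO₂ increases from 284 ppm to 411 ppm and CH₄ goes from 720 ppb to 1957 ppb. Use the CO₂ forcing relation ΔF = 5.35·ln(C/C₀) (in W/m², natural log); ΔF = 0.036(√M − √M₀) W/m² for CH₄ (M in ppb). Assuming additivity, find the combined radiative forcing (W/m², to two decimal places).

ΔF = 2.60 W/m²

CO₂: 5.35 × ln(411/284) = 5.35 × ln(1.44718) = 5.35 × 0.36962 = 1.9775 W/m².
CH₄: 0.036 × (√1957 − √720) = 0.036 × (44.2380 − 26.8328) = 0.036 × 17.4052 = 0.6266 W/m².
Total ΔF = 1.9775 + 0.6266 = 2.6041 W/m².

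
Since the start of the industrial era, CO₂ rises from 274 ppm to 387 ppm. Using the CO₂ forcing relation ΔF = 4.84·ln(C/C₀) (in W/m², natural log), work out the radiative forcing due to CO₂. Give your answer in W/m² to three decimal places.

ΔF = 1.671 W/m²

CO₂ absorption bands are partially saturated, so forcing scales with the logarithm of the concentration ratio.
CO₂: 4.84 × ln(387/274) = 4.84 × ln(1.41241) = 4.84 × 0.34530 = 1.6713 W/m².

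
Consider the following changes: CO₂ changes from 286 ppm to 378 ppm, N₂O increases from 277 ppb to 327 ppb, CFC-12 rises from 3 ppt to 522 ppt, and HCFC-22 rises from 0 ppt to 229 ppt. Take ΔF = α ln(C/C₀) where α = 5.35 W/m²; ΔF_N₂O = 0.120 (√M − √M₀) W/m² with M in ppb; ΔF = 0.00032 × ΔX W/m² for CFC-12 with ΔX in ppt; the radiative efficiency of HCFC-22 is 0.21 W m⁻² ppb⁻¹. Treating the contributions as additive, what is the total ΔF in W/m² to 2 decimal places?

ΔF = 1.88 W/m²

CO₂: 5.35 × ln(378/286) = 5.35 × ln(1.32168) = 5.35 × 0.27890 = 1.4921 W/m².
N₂O: 0.120 × (√327 − √277) = 0.120 × (18.0831 − 16.6433) = 0.120 × 1.4398 = 0.1728 W/m².
CFC-12: ΔF = 0.00032 × (522 − 3) = 0.00032 × 519 = 0.1661 W/m².
HCFC-22: Δ = 229 − 0 = 229 ppt = 0.229 ppb; ΔF = 0.21 × 0.229 = 0.0481 W/m².
Total ΔF = 1.4921 + 0.1728 + 0.1661 + 0.0481 = 1.8791 W/m².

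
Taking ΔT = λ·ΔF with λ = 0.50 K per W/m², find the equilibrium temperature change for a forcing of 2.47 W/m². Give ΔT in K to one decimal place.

ΔT = λ ΔF = 0.50 × 2.47 = 1.2350 K.

ΔT = 1.2 K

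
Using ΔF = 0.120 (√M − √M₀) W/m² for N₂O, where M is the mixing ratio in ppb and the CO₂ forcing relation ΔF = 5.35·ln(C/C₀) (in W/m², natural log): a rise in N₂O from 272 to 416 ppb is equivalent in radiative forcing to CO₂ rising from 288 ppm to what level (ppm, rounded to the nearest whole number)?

C ≈ 314 ppm

N₂O forcing: 0.120 × (√416 − √272) = 0.120 × (20.3961 − 16.4924) = 0.120 × 3.9037 = 0.46844 W/m².
Set 5.35 ln(C/288) = 0.46844: ln(C/288) = 0.46844/5.35 = 0.08756, so C = 288 × e^0.08756 = 288 × 1.09151 = 314.35 ppm.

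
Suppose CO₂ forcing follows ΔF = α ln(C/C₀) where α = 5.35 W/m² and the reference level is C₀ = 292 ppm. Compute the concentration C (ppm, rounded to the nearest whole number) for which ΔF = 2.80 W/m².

C ≈ 493 ppm

Set 5.35 ln(C/292) = 2.80, so ln(C/292) = 2.80/5.35 = 0.52336.
Then C/292 = e^0.52336 = 1.68769, giving C = 292 × 1.68769 = 492.81 ppm.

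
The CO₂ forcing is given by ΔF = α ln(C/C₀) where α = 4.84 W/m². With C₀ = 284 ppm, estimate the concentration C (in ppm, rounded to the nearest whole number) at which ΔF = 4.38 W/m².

Set 4.84 ln(C/284) = 4.38, so ln(C/284) = 4.38/4.84 = 0.90496.
Then C/284 = e^0.90496 = 2.47183, giving C = 284 × 2.47183 = 702.00 ppm.

C ≈ 702 ppm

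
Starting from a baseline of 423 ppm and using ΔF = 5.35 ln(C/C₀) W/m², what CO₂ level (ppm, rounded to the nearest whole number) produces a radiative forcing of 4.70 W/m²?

C ≈ 1018 ppm

Set 5.35 ln(C/423) = 4.70, so ln(C/423) = 4.70/5.35 = 0.87850.
Then C/423 = e^0.87850 = 2.40729, giving C = 423 × 2.40729 = 1018.28 ppm.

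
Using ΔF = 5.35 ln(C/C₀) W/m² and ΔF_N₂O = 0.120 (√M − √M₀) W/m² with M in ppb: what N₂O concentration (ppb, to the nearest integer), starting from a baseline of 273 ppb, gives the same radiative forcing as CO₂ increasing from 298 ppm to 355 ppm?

M ≈ 592 ppb

CO₂ forcing: 5.35 × ln(355/298) = 5.35 × 0.175024 = 0.93638 W/m².
Set 0.120(√M − √273) = 0.93638: √M = 0.93638/0.120 + √273 = 7.8032 + 16.5227 = 24.3259.
M = (24.3259)² = 591.75 ppb.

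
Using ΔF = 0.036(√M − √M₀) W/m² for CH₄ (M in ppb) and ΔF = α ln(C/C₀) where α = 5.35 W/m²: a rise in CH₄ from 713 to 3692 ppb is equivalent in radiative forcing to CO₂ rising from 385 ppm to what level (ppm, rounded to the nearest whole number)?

C ≈ 484 ppm

CH₄ forcing: 0.036 × (√3692 − √713) = 0.036 × (60.7618 − 26.7021) = 0.036 × 34.0597 = 1.22615 W/m².
Set 5.35 ln(C/385) = 1.22615: ln(C/385) = 1.22615/5.35 = 0.22919, so C = 385 × e^0.22919 = 385 × 1.25758 = 484.17 ppm.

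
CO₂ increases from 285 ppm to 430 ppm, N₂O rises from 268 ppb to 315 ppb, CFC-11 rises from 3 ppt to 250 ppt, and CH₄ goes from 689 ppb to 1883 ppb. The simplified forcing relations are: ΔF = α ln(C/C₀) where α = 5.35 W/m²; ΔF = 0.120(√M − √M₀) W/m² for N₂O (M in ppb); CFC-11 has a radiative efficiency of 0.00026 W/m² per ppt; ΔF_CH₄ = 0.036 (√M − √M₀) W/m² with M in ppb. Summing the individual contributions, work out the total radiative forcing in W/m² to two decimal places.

ΔF = 3.05 W/m²

CO₂: 5.35 × ln(430/285) = 5.35 × ln(1.50877) = 5.35 × 0.41129 = 2.2004 W/m².
N₂O: 0.120 × (√315 − √268) = 0.120 × (17.7482 − 16.3707) = 0.120 × 1.3775 = 0.1653 W/m².
CFC-11: ΔF = 0.00026 × (250 − 3) = 0.00026 × 247 = 0.0642 W/m².
CH₄: 0.036 × (√1883 − √689) = 0.036 × (43.3935 − 26.2488) = 0.036 × 17.1447 = 0.6172 W/m².
Total ΔF = 2.2004 + 0.1653 + 0.0642 + 0.6172 = 3.0471 W/m².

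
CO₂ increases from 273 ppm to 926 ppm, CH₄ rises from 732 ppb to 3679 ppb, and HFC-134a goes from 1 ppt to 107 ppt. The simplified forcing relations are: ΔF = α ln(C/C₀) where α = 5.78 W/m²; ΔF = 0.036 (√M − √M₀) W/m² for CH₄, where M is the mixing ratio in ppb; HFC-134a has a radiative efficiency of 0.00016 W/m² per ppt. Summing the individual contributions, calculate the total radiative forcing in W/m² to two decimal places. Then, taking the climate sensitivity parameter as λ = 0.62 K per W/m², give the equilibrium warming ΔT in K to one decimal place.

CO₂: 5.78 × ln(926/273) = 5.78 × ln(3.39194) = 5.78 × 1.22140 = 7.0597 W/m².
CH₄: 0.036 × (√3679 − √732) = 0.036 × (60.6548 − 27.0555) = 0.036 × 33.5993 = 1.2096 W/m².
HFC-134a: ΔF = 0.00016 × (107 − 1) = 0.00016 × 106 = 0.0170 W/m².
Total ΔF = 7.0597 + 1.2096 + 0.0170 = 8.2863 W/m².
ΔT = λ ΔF = 0.62 × 8.29 = 5.1398 K.

ΔF = 8.29 W/m²; ΔT = 5.1 K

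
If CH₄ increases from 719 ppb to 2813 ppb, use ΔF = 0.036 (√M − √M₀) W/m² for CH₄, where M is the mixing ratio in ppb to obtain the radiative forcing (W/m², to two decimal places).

CH₄: 0.036 × (√2813 − √719) = 0.036 × (53.0377 − 26.8142) = 0.036 × 26.2235 = 0.9440 W/m².

ΔF = 0.94 W/m²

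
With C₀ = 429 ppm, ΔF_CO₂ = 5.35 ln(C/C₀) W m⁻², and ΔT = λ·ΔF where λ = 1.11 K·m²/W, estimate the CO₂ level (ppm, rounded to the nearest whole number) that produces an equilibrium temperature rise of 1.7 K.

C ≈ 571 ppm

Required forcing: ΔF = ΔT/λ = 1.7/1.11 = 1.5315 W/m².
Then ln(C/429) = ΔF/5.35 = 1.5315/5.35 = 0.28626.
So C = 429 × e^0.28626 = 429 × 1.33144 = 571.19 ppm.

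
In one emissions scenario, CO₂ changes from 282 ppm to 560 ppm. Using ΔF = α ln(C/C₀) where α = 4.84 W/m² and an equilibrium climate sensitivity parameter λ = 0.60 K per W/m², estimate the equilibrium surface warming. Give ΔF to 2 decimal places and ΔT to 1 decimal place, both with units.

ΔF = 3.32 W/m²; ΔT = 2.0 K

CO₂: 4.84 × ln(560/282) = 4.84 × ln(1.98582) = 4.84 × 0.68603 = 3.3204 W/m².
ΔT = λ ΔF = 0.60 × 3.32 = 1.9920 K.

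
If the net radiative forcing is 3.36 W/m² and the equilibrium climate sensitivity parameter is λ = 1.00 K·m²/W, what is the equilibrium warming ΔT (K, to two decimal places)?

ΔT = 3.36 K

ΔT = λ ΔF = 1.00 × 3.36 = 3.3600 K.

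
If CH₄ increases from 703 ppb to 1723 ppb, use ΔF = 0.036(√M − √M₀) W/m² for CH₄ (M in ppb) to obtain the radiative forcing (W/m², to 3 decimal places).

CH₄: 0.036 × (√1723 − √703) = 0.036 × (41.5090 − 26.5141) = 0.036 × 14.9949 = 0.5398 W/m².

ΔF = 0.540 W/m²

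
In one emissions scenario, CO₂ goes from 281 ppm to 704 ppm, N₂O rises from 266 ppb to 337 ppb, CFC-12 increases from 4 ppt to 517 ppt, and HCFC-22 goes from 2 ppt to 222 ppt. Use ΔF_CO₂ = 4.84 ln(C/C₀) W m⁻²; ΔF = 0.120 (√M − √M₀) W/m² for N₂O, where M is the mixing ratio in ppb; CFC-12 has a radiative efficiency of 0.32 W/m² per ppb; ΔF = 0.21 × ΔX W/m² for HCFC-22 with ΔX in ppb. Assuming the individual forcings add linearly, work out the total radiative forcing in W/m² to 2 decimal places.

ΔF = 4.90 W/m²

CO₂: 4.84 × ln(704/281) = 4.84 × ln(2.50534) = 4.84 × 0.91842 = 4.4452 W/m².
N₂O: 0.120 × (√337 − √266) = 0.120 × (18.3576 − 16.3095) = 0.120 × 2.0481 = 0.2458 W/m².
CFC-12: Δ = 517 − 4 = 513 ppt = 0.513 ppb; ΔF = 0.32 × 0.513 = 0.1642 W/m².
HCFC-22: Δ = 222 − 2 = 220 ppt = 0.220 ppb; ΔF = 0.21 × 0.220 = 0.0462 W/m².
Total ΔF = 4.4452 + 0.2458 + 0.1642 + 0.0462 = 4.9014 W/m².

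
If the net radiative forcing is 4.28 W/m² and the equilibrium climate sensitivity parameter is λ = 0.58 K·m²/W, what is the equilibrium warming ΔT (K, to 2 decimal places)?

ΔT = 2.48 K

ΔT = λ ΔF = 0.58 × 4.28 = 2.4824 K.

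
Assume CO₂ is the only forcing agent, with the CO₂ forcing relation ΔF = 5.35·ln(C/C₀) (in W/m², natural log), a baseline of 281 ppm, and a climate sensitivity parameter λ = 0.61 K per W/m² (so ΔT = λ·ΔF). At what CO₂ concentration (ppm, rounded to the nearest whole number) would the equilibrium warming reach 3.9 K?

C ≈ 928 ppm

Required forcing: ΔF = ΔT/λ = 3.9/0.61 = 6.3934 W/m².
Then ln(C/281) = ΔF/5.35 = 6.3934/5.35 = 1.19503.
So C = 281 × e^1.19503 = 281 × 3.30366 = 928.33 ppm.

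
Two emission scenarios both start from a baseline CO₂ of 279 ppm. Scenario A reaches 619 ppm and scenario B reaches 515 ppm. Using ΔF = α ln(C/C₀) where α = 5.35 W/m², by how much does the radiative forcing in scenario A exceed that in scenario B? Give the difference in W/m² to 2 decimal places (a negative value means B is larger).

ΔF_A − ΔF_B = 0.98 W/m²

ΔF_A = 5.35 ln(619/279) = 5.35 × 0.79689 = 4.2634 W/m².
ΔF_B = 5.35 ln(515/279) = 5.35 × 0.61296 = 3.2793 W/m².
Difference: 4.2634 − 3.2793 = 0.9841 W/m².
(Equivalently, ΔF_A − ΔF_B = 5.35 ln(619/515) = 5.35 × 0.18394 = 0.9841 W/m².)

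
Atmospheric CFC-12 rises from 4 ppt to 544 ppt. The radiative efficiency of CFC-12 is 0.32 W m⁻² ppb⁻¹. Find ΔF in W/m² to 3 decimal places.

CFC-12: Δ = 544 − 4 = 540 ppt = 0.540 ppb; ΔF = 0.32 × 0.540 = 0.1728 W/m².

ΔF = 0.173 W/m²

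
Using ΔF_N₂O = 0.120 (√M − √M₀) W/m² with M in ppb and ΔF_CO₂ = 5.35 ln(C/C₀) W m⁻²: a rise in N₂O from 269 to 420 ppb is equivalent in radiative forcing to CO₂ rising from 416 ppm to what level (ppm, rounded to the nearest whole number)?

N₂O forcing: 0.120 × (√420 − √269) = 0.120 × (20.4939 − 16.4012) = 0.120 × 4.0927 = 0.49112 W/m².
Set 5.35 ln(C/416) = 0.49112: ln(C/416) = 0.49112/5.35 = 0.09180, so C = 416 × e^0.09180 = 416 × 1.09615 = 456.00 ppm.

C ≈ 456 ppm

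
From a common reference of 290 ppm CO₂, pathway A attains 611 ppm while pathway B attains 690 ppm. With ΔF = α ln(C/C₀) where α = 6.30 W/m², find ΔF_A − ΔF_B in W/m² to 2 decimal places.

ΔF_A = 6.30 ln(611/290) = 6.30 × 0.74522 = 4.6949 W/m².
ΔF_B = 6.30 ln(690/290) = 6.30 × 0.86681 = 5.4609 W/m².
Difference: 4.6949 − 5.4609 = -0.7660 W/m².
(Equivalently, ΔF_A − ΔF_B = 6.30 ln(611/690) = 6.30 × -0.12159 = -0.7660 W/m².)

ΔF_A − ΔF_B = -0.77 W/m²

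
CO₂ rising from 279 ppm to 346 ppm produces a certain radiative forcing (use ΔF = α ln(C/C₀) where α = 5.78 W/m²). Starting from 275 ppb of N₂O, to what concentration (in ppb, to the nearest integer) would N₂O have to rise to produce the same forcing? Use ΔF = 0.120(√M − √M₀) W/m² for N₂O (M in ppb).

CO₂ forcing: 5.78 × ln(346/279) = 5.78 × 0.215227 = 1.24401 W/m².
Set 0.120(√M − √275) = 1.24401: √M = 1.24401/0.120 + √275 = 10.3668 + 16.5831 = 26.9499.
M = (26.9499)² = 726.30 ppb.

M ≈ 726 ppb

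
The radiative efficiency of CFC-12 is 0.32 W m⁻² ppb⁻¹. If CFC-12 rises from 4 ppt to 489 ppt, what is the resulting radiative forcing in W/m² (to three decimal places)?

CFC-12: Δ = 489 − 4 = 485 ppt = 0.485 ppb; ΔF = 0.32 × 0.485 = 0.1552 W/m².

ΔF = 0.155 W/m²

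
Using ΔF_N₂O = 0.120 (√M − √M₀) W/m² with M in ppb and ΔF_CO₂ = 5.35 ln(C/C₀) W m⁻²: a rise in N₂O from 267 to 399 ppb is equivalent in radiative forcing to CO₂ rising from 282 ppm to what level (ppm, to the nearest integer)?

C ≈ 306 ppm

N₂O forcing: 0.120 × (√399 − √267) = 0.120 × (19.9750 − 16.3401) = 0.120 × 3.6349 = 0.43619 W/m².
Set 5.35 ln(C/282) = 0.43619: ln(C/282) = 0.43619/5.35 = 0.08153, so C = 282 × e^0.08153 = 282 × 1.08495 = 305.96 ppm.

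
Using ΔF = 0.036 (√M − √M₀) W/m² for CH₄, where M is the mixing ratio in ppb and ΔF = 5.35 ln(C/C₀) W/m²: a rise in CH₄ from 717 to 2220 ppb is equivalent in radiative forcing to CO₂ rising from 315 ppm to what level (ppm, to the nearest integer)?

C ≈ 361 ppm

CH₄ forcing: 0.036 × (√2220 − √717) = 0.036 × (47.1169 − 26.7769) = 0.036 × 20.3400 = 0.73224 W/m².
Set 5.35 ln(C/315) = 0.73224: ln(C/315) = 0.73224/5.35 = 0.13687, so C = 315 × e^0.13687 = 315 × 1.14668 = 361.20 ppm.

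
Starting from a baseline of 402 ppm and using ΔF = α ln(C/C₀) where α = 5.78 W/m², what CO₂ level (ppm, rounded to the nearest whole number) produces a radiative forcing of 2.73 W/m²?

C ≈ 645 ppm

Set 5.78 ln(C/402) = 2.73, so ln(C/402) = 2.73/5.78 = 0.47232.
Then C/402 = e^0.47232 = 1.60371, giving C = 402 × 1.60371 = 644.69 ppm.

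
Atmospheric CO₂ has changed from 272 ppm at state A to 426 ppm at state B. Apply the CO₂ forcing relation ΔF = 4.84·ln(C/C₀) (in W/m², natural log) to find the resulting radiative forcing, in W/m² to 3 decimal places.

CO₂: 4.84 × ln(426/272) = 4.84 × ln(1.56618) = 4.84 × 0.44864 = 2.1714 W/m².

ΔF = 2.171 W/m²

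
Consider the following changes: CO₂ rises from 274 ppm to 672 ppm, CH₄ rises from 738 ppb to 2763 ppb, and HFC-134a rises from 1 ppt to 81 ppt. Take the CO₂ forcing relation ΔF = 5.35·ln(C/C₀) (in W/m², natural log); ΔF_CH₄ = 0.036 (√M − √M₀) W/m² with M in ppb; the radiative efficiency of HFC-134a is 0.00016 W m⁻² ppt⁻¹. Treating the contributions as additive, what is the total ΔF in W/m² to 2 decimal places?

ΔF = 5.73 W/m²

CO₂: 5.35 × ln(672/274) = 5.35 × ln(2.45255) = 5.35 × 0.89713 = 4.7996 W/m².
CH₄: 0.036 × (√2763 − √738) = 0.036 × (52.5642 − 27.1662) = 0.036 × 25.3980 = 0.9143 W/m².
HFC-134a: ΔF = 0.00016 × (81 − 1) = 0.00016 × 80 = 0.0128 W/m².
Total ΔF = 4.7996 + 0.9143 + 0.0128 = 5.7267 W/m².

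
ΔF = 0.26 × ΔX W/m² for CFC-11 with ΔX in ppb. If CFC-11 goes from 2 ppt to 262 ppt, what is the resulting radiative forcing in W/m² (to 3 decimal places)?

CFC-11: Δ = 262 − 2 = 260 ppt = 0.260 ppb; ΔF = 0.26 × 0.260 = 0.0676 W/m².

ΔF = 0.068 W/m²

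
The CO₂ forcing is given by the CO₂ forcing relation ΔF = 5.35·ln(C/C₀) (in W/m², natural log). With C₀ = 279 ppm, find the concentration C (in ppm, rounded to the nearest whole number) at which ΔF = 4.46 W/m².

C ≈ 642 ppm

Set 5.35 ln(C/279) = 4.46, so ln(C/279) = 4.46/5.35 = 0.83364.
Then C/279 = e^0.83364 = 2.30168, giving C = 279 × 2.30168 = 642.17 ppm.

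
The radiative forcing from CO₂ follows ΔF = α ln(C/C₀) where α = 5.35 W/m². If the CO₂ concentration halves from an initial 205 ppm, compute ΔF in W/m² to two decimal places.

Because the forcing depends only on the ratio C/C₀, the initial concentration does not enter.
ΔF = 5.35 × ln(0.5) = 5.35 × -0.69315 = -3.7084 W/m².

ΔF = -3.71 W/m²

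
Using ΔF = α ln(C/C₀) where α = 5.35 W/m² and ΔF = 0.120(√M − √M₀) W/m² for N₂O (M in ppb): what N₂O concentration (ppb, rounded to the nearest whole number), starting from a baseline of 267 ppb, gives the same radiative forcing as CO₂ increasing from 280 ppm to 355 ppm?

M ≈ 725 ppb

CO₂ forcing: 5.35 × ln(355/280) = 5.35 × 0.237328 = 1.26970 W/m².
Set 0.120(√M − √267) = 1.26970: √M = 1.26970/0.120 + √267 = 10.5808 + 16.3401 = 26.9209.
M = (26.9209)² = 724.73 ppb.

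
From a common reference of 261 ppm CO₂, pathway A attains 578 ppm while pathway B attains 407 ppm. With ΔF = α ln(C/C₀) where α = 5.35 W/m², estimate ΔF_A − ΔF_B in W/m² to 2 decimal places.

ΔF_A − ΔF_B = 1.88 W/m²

ΔF_A = 5.35 ln(578/261) = 5.35 × 0.79505 = 4.2535 W/m².
ΔF_B = 5.35 ln(407/261) = 5.35 × 0.44429 = 2.3770 W/m².
Difference: 4.2535 − 2.3770 = 1.8765 W/m².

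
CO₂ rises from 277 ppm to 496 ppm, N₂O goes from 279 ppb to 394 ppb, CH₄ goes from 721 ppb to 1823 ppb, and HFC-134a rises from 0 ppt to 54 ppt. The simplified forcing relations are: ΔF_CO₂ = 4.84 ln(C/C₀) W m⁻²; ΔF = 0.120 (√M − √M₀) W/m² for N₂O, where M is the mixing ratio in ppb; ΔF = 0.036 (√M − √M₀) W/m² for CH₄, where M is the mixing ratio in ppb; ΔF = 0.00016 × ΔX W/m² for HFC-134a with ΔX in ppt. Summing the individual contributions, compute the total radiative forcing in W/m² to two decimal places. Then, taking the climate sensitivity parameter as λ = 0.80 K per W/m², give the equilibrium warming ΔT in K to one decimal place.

ΔF = 3.78 W/m²; ΔT = 3.0 K

CO₂: 4.84 × ln(496/277) = 4.84 × ln(1.79061) = 4.84 × 0.58256 = 2.8196 W/m².
N₂O: 0.120 × (√394 − √279) = 0.120 × (19.8494 − 16.7033) = 0.120 × 3.1461 = 0.3775 W/m².
CH₄: 0.036 × (√1823 − √721) = 0.036 × (42.6966 − 26.8514) = 0.036 × 15.8452 = 0.5704 W/m².
HFC-134a: ΔF = 0.00016 × (54 − 0) = 0.00016 × 54 = 0.0086 W/m².
Total ΔF = 2.8196 + 0.3775 + 0.5704 + 0.0086 = 3.7761 W/m².
ΔT = λ ΔF = 0.80 × 3.78 = 3.0240 K.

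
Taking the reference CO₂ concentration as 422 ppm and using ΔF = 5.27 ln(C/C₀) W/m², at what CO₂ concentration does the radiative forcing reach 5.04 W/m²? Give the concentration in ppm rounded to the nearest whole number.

Set 5.27 ln(C/422) = 5.04, so ln(C/422) = 5.04/5.27 = 0.95636.
Then C/422 = e^0.95636 = 2.60221, giving C = 422 × 2.60221 = 1098.13 ppm.

C ≈ 1098 ppm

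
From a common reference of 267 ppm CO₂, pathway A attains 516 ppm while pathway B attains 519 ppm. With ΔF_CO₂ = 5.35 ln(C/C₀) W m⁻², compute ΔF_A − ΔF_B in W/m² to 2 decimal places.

ΔF_A = 5.35 ln(516/267) = 5.35 × 0.65886 = 3.5249 W/m².
ΔF_B = 5.35 ln(519/267) = 5.35 × 0.66466 = 3.5559 W/m².
Difference: 3.5249 − 3.5559 = -0.0310 W/m².

ΔF_A − ΔF_B = -0.03 W/m²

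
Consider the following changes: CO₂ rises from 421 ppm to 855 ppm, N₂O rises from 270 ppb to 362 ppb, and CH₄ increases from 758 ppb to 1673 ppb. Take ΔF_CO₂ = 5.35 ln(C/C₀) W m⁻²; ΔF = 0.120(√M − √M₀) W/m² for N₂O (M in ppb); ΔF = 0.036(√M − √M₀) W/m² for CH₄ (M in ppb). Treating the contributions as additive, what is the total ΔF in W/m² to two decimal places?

CO₂: 5.35 × ln(855/421) = 5.35 × ln(2.03088) = 5.35 × 0.70847 = 3.7903 W/m².
N₂O: 0.120 × (√362 − √270) = 0.120 × (19.0263 − 16.4317) = 0.120 × 2.5946 = 0.3114 W/m².
CH₄: 0.036 × (√1673 − √758) = 0.036 × (40.9023 − 27.5318) = 0.036 × 13.3705 = 0.4813 W/m².
Total ΔF = 3.7903 + 0.3114 + 0.4813 = 4.5830 W/m².

ΔF = 4.58 W/m²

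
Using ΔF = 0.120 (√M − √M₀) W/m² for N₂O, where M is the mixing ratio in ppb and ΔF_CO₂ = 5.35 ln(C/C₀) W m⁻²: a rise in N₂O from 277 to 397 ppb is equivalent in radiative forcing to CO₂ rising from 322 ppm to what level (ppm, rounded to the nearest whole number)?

C ≈ 347 ppm

N₂O forcing: 0.120 × (√397 − √277) = 0.120 × (19.9249 − 16.6433) = 0.120 × 3.2816 = 0.39379 W/m².
Set 5.35 ln(C/322) = 0.39379: ln(C/322) = 0.39379/5.35 = 0.07361, so C = 322 × e^0.07361 = 322 × 1.07639 = 346.60 ppm.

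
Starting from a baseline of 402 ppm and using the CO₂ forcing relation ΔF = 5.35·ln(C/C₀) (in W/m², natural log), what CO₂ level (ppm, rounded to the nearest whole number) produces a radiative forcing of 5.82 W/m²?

Set 5.35 ln(C/402) = 5.82, so ln(C/402) = 5.82/5.35 = 1.08785.
Then C/402 = e^1.08785 = 2.96789, giving C = 402 × 2.96789 = 1193.09 ppm.

C ≈ 1193 ppm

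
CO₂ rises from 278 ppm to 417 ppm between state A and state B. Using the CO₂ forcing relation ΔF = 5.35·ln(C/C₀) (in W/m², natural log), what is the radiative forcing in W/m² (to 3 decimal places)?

CO₂: 5.35 × ln(417/278) = 5.35 × ln(1.50000) = 5.35 × 0.40547 = 2.1693 W/m².

ΔF = 2.169 W/m²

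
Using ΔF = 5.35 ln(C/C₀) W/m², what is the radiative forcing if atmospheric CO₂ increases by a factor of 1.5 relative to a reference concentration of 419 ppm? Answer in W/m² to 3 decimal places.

ΔF = 2.169 W/m²

ΔF = 5.35 × ln(1.5) = 5.35 × 0.40547 = 2.1693 W/m².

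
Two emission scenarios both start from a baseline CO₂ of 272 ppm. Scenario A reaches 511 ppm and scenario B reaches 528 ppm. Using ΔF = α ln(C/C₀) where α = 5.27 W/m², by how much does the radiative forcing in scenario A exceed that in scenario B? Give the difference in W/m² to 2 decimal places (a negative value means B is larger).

ΔF_A − ΔF_B = -0.17 W/m²

ΔF_A = 5.27 ln(511/272) = 5.27 × 0.63057 = 3.3231 W/m².
ΔF_B = 5.27 ln(528/272) = 5.27 × 0.66329 = 3.4955 W/m².
Difference: 3.3231 − 3.4955 = -0.1724 W/m².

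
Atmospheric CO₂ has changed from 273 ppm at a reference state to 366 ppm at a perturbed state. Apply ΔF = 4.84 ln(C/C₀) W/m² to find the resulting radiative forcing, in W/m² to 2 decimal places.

ΔF = 1.42 W/m²

CO₂: 4.84 × ln(366/273) = 4.84 × ln(1.34066) = 4.84 × 0.29316 = 1.4189 W/m².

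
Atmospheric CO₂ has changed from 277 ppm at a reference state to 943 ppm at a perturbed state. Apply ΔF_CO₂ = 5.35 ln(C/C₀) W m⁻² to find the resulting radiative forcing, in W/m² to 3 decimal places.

CO₂: 5.35 × ln(943/277) = 5.35 × ln(3.40433) = 5.35 × 1.22505 = 6.5540 W/m².

ΔF = 6.554 W/m²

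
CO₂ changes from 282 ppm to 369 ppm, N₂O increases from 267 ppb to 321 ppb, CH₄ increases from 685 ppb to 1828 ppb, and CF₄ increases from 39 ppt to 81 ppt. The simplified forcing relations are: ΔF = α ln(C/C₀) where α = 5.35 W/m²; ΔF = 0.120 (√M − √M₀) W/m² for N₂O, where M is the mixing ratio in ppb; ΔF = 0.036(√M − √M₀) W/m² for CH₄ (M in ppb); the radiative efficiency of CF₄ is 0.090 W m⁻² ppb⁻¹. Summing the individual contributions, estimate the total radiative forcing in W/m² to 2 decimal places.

CO₂: 5.35 × ln(369/282) = 5.35 × ln(1.30851) = 5.35 × 0.26889 = 1.4386 W/m².
N₂O: 0.120 × (√321 − √267) = 0.120 × (17.9165 − 16.3401) = 0.120 × 1.5764 = 0.1892 W/m².
CH₄: 0.036 × (√1828 − √685) = 0.036 × (42.7551 − 26.1725) = 0.036 × 16.5826 = 0.5970 W/m².
CF₄: Δ = 81 − 39 = 42 ppt = 0.042 ppb; ΔF = 0.090 × 0.042 = 0.0038 W/m².
Total ΔF = 1.4386 + 0.1892 + 0.5970 + 0.0038 = 2.2286 W/m².

ΔF = 2.23 W/m²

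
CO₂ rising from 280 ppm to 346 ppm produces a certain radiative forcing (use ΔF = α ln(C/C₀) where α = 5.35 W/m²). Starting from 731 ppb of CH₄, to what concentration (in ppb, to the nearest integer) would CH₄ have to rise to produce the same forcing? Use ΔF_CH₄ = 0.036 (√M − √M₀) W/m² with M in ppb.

CO₂ forcing: 5.35 × ln(346/280) = 5.35 × 0.211649 = 1.13232 W/m².
Set 0.036(√M − √731) = 1.13232: √M = 1.13232/0.036 + √731 = 31.4533 + 27.0370 = 58.4903.
M = (58.4903)² = 3421.12 ppb.

M ≈ 3421 ppb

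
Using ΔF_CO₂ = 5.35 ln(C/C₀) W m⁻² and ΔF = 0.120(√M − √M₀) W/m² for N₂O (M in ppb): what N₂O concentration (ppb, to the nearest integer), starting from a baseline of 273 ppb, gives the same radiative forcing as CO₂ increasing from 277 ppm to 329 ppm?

M ≈ 585 ppb

CO₂ forcing: 5.35 × ln(329/277) = 5.35 × 0.172040 = 0.92041 W/m².
Set 0.120(√M − √273) = 0.92041: √M = 0.92041/0.120 + √273 = 7.6701 + 16.5227 = 24.1928.
M = (24.1928)² = 585.29 ppb.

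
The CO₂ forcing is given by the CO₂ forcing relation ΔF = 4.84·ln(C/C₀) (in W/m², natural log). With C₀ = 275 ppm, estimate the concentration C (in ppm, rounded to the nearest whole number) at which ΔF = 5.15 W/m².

C ≈ 797 ppm

Set 4.84 ln(C/275) = 5.15, so ln(C/275) = 5.15/4.84 = 1.06405.
Then C/275 = e^1.06405 = 2.89808, giving C = 275 × 2.89808 = 796.97 ppm.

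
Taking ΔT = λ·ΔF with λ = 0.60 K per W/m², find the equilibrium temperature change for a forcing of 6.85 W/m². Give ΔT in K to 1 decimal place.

ΔT = 4.1 K

ΔT = λ ΔF = 0.60 × 6.85 = 4.1100 K.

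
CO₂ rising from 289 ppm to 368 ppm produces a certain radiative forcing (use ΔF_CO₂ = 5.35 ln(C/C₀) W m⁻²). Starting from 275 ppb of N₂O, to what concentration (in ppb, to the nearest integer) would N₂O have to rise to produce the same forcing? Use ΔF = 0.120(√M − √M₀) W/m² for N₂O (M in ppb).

CO₂ forcing: 5.35 × ln(368/289) = 5.35 × 0.241656 = 1.29286 W/m².
Set 0.120(√M − √275) = 1.29286: √M = 1.29286/0.120 + √275 = 10.7738 + 16.5831 = 27.3569.
M = (27.3569)² = 748.40 ppb.

M ≈ 748 ppb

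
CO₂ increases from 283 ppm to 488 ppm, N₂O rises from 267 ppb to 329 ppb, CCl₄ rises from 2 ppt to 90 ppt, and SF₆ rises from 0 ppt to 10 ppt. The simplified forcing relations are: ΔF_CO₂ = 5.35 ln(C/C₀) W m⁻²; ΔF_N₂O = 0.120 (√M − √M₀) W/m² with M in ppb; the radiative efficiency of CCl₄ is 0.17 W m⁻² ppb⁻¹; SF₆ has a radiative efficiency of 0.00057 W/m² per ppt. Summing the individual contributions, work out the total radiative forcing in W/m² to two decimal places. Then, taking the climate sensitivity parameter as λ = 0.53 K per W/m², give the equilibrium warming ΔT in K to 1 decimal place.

CO₂: 5.35 × ln(488/283) = 5.35 × ln(1.72438) = 5.35 × 0.54487 = 2.9151 W/m².
N₂O: 0.120 × (√329 − √267) = 0.120 × (18.1384 − 16.3401) = 0.120 × 1.7983 = 0.2158 W/m².
CCl₄: Δ = 90 − 2 = 88 ppt = 0.088 ppb; ΔF = 0.17 × 0.088 = 0.0150 W/m².
SF₆: ΔF = 0.00057 × (10 − 0) = 0.00057 × 10 = 0.0057 W/m².
Total ΔF = 2.9151 + 0.2158 + 0.0150 + 0.0057 = 3.1516 W/m².
ΔT = λ ΔF = 0.53 × 3.15 = 1.6695 K.

ΔF = 3.15 W/m²; ΔT = 1.7 K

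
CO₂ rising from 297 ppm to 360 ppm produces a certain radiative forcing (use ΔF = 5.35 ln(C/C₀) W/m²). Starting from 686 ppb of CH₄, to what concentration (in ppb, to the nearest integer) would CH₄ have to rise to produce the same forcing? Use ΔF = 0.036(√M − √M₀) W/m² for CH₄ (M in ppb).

M ≈ 3001 ppb

CO₂ forcing: 5.35 × ln(360/297) = 5.35 × 0.192372 = 1.02919 W/m².
Set 0.036(√M − √686) = 1.02919: √M = 1.02919/0.036 + √686 = 28.5886 + 26.1916 = 54.7802.
M = (54.7802)² = 3000.87 ppb.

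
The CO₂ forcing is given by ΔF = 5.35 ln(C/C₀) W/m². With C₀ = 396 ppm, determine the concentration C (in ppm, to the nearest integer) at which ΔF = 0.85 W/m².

Set 5.35 ln(C/396) = 0.85, so ln(C/396) = 0.85/5.35 = 0.15888.
Then C/396 = e^0.15888 = 1.17220, giving C = 396 × 1.17220 = 464.19 ppm.

C ≈ 464 ppm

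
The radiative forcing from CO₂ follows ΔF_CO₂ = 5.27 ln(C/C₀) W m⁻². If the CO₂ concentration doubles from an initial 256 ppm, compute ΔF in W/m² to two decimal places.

ΔF = 5.27 × ln(2) = 5.27 × 0.69315 = 3.6529 W/m².

ΔF = 3.65 W/m²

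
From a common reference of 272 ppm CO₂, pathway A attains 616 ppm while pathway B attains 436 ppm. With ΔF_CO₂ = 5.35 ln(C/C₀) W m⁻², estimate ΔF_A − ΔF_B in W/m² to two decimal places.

ΔF_A = 5.35 ln(616/272) = 5.35 × 0.81744 = 4.3733 W/m².
ΔF_B = 5.35 ln(436/272) = 5.35 × 0.47184 = 2.5243 W/m².
Difference: 4.3733 − 2.5243 = 1.8490 W/m².

ΔF_A − ΔF_B = 1.85 W/m²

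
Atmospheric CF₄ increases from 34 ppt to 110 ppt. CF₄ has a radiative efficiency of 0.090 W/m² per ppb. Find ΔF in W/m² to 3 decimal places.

ΔF = 0.007 W/m²

CF₄: Δ = 110 − 34 = 76 ppt = 0.076 ppb; ΔF = 0.090 × 0.076 = 0.0068 W/m².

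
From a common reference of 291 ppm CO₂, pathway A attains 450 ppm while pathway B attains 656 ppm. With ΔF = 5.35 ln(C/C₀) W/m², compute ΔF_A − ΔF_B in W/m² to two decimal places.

ΔF_A − ΔF_B = -2.02 W/m²

ΔF_A = 5.35 ln(450/291) = 5.35 × 0.43592 = 2.3322 W/m².
ΔF_B = 5.35 ln(656/291) = 5.35 × 0.81284 = 4.3487 W/m².
Difference: 2.3322 − 4.3487 = -2.0165 W/m².
(Equivalently, ΔF_A − ΔF_B = 5.35 ln(450/656) = 5.35 × -0.37691 = -2.0165 W/m².)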